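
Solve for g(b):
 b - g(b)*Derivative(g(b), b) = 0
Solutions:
 g(b) = -sqrt(C1 + b^2)
 g(b) = sqrt(C1 + b^2)


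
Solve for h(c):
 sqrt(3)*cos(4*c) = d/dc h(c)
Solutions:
 h(c) = C1 + sqrt(3)*sin(4*c)/4


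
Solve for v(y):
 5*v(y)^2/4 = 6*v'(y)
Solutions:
 v(y) = -24/(C1 + 5*y)


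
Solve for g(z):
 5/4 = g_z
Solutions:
 g(z) = C1 + 5*z/4


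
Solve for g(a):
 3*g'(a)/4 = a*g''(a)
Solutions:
 g(a) = C1 + C2*a^(7/4)


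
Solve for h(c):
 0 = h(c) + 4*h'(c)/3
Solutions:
 h(c) = C1*exp(-3*c/4)


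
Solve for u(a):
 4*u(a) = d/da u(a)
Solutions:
 u(a) = C1*exp(4*a)


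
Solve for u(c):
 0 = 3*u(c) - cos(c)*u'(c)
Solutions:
 u(c) = C1*(sin(c) + 1)^(3/2)/(sin(c) - 1)^(3/2)


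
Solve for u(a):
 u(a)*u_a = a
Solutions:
 u(a) = -sqrt(C1 + a^2)
 u(a) = sqrt(C1 + a^2)


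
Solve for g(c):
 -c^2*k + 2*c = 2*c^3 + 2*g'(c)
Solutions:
 g(c) = C1 - c^4/4 - c^3*k/6 + c^2/2


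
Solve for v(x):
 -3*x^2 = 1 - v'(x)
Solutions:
 v(x) = C1 + x^3 + x


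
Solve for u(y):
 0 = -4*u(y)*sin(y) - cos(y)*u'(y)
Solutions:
 u(y) = C1*cos(y)^4


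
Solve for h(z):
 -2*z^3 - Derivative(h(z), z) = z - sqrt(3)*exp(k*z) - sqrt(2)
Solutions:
 h(z) = C1 - z^4/2 - z^2/2 + sqrt(2)*z + sqrt(3)*exp(k*z)/k


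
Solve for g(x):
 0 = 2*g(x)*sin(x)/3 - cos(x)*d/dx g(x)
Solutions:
 g(x) = C1/cos(x)^(2/3)


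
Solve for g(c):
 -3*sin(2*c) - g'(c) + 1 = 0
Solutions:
 g(c) = C1 + c + 3*cos(2*c)/2


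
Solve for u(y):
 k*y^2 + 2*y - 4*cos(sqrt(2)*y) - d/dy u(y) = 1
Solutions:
 u(y) = C1 + k*y^3/3 + y^2 - y - 2*sqrt(2)*sin(sqrt(2)*y)


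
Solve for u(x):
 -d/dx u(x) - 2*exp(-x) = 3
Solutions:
 u(x) = C1 - 3*x + 2*exp(-x)


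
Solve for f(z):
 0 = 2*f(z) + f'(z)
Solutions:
 f(z) = C1*exp(-2*z)


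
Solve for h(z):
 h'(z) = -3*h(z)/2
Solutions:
 h(z) = C1*exp(-3*z/2)


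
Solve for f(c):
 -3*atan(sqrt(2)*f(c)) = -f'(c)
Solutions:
 Integral(1/atan(sqrt(2)*_y), (_y, f(c))) = C1 + 3*c


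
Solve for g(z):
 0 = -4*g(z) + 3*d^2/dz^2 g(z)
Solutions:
 g(z) = C1*exp(-2*sqrt(3)*z/3) + C2*exp(2*sqrt(3)*z/3)


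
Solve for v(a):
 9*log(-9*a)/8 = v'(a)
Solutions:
 v(a) = C1 + 9*a*log(-a)/8 + 9*a*(-1 + 2*log(3))/8


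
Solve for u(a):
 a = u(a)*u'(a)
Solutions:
 u(a) = -sqrt(C1 + a^2)
 u(a) = sqrt(C1 + a^2)


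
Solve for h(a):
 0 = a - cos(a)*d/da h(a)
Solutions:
 h(a) = C1 + Integral(a/cos(a), a)


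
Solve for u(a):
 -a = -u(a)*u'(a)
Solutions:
 u(a) = -sqrt(C1 + a^2)
 u(a) = sqrt(C1 + a^2)


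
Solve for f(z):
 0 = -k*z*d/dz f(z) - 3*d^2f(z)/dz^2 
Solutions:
 f(z) = Piecewise((-sqrt(6)*sqrt(pi)*C1*erf(sqrt(6)*sqrt(k)*z/6)/(2*sqrt(k)) - C2, (k > 0) | (k < 0)), (-C1*z - C2, True))


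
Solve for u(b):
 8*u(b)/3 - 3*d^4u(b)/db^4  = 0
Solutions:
 u(b) = C1*exp(-2^(3/4)*sqrt(3)*b/3) + C2*exp(2^(3/4)*sqrt(3)*b/3) + C3*sin(2^(3/4)*sqrt(3)*b/3) + C4*cos(2^(3/4)*sqrt(3)*b/3)


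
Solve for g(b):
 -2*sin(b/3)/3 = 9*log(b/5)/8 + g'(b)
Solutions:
 g(b) = C1 - 9*b*log(b)/8 + 9*b/8 + 9*b*log(5)/8 + 2*cos(b/3)


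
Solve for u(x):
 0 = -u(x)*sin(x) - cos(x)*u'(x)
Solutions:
 u(x) = C1*cos(x)


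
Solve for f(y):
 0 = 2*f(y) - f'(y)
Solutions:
 f(y) = C1*exp(2*y)


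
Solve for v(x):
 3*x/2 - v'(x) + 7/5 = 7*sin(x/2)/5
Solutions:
 v(x) = C1 + 3*x^2/4 + 7*x/5 + 14*cos(x/2)/5


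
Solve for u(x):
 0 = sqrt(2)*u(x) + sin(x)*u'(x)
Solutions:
 u(x) = C1*(cos(x) + 1)^(sqrt(2)/2)/(cos(x) - 1)^(sqrt(2)/2)


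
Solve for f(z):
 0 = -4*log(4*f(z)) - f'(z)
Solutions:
 Integral(1/(log(_y) + 2*log(2)), (_y, f(z)))/4 = C1 - z


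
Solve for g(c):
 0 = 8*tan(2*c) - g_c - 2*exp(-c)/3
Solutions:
 g(c) = C1 + 2*log(tan(2*c)^2 + 1) + 2*exp(-c)/3


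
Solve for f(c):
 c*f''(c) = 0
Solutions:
 f(c) = C1 + C2*c


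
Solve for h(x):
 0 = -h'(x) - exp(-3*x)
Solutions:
 h(x) = C1 + exp(-3*x)/3


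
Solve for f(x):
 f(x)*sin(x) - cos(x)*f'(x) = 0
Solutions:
 f(x) = C1/cos(x)


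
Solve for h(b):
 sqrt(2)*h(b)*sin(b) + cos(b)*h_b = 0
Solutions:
 h(b) = C1*cos(b)^(sqrt(2))


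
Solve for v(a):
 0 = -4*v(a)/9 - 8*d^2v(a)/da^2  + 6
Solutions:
 v(a) = C1*sin(sqrt(2)*a/6) + C2*cos(sqrt(2)*a/6) + 27/2


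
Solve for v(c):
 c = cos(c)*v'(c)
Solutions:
 v(c) = C1 + Integral(c/cos(c), c)


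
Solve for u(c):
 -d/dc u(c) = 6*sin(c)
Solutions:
 u(c) = C1 + 6*cos(c)


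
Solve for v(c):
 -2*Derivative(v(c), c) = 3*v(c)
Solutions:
 v(c) = C1*exp(-3*c/2)


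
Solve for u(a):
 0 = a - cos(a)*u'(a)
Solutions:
 u(a) = C1 + Integral(a/cos(a), a)


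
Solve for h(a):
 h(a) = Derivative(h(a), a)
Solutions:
 h(a) = C1*exp(a)


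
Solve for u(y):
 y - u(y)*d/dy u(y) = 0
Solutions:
 u(y) = -sqrt(C1 + y^2)
 u(y) = sqrt(C1 + y^2)


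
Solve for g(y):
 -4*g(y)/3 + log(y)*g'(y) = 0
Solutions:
 g(y) = C1*exp(4*li(y)/3)


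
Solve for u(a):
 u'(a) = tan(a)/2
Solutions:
 u(a) = C1 - log(cos(a))/2


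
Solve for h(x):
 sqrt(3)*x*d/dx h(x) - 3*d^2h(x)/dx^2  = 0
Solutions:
 h(x) = C1 + C2*erfi(sqrt(2)*3^(3/4)*x/6)


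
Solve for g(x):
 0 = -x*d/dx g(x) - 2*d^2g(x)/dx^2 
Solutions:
 g(x) = C1 + C2*erf(x/2)


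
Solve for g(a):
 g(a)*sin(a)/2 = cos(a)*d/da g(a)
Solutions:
 g(a) = C1/sqrt(cos(a))


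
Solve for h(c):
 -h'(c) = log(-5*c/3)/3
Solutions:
 h(c) = C1 - c*log(-c)/3 + c*(-log(5) + 1 + log(3))/3


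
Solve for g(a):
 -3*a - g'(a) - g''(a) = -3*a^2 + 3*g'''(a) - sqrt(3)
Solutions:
 g(a) = C1 + a^3 - 9*a^2/2 - 9*a + sqrt(3)*a + (C2*sin(sqrt(11)*a/6) + C3*cos(sqrt(11)*a/6))*exp(-a/6)


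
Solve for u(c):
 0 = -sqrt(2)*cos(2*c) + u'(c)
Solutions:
 u(c) = C1 + sqrt(2)*sin(2*c)/2


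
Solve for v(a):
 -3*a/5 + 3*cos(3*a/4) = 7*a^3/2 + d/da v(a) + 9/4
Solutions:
 v(a) = C1 - 7*a^4/8 - 3*a^2/10 - 9*a/4 + 4*sin(3*a/4)


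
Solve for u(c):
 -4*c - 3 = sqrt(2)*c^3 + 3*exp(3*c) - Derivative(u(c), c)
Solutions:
 u(c) = C1 + sqrt(2)*c^4/4 + 2*c^2 + 3*c + exp(3*c)


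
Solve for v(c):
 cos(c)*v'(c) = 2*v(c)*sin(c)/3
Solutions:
 v(c) = C1/cos(c)^(2/3)


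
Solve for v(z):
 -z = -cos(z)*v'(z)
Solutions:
 v(z) = C1 + Integral(z/cos(z), z)


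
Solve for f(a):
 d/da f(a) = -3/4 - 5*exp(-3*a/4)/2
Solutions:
 f(a) = C1 - 3*a/4 + 10*exp(-3*a/4)/3


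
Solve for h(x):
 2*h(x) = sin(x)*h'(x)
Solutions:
 h(x) = C1*(cos(x) - 1)/(cos(x) + 1)


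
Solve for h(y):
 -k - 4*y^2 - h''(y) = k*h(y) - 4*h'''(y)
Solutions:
 h(y) = C1*exp(y*(-(-216*k + sqrt((216*k + 1)^2 - 1) - 1)^(1/3) + 1 - 1/(-216*k + sqrt((216*k + 1)^2 - 1) - 1)^(1/3))/12) + C2*exp(y*((-216*k + sqrt((216*k + 1)^2 - 1) - 1)^(1/3) - sqrt(3)*I*(-216*k + sqrt((216*k + 1)^2 - 1) - 1)^(1/3) + 2 - 4/((-1 + sqrt(3)*I)*(-216*k + sqrt((216*k + 1)^2 - 1) - 1)^(1/3)))/24) + C3*exp(y*((-216*k + sqrt((216*k + 1)^2 - 1) - 1)^(1/3) + sqrt(3)*I*(-216*k + sqrt((216*k + 1)^2 - 1) - 1)^(1/3) + 2 + 4/((1 + sqrt(3)*I)*(-216*k + sqrt((216*k + 1)^2 - 1) - 1)^(1/3)))/24) - 1 - 4*y^2/k + 8/k^2


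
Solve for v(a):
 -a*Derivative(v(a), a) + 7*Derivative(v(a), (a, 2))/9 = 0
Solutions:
 v(a) = C1 + C2*erfi(3*sqrt(14)*a/14)


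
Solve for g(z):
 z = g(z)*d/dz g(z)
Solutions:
 g(z) = -sqrt(C1 + z^2)
 g(z) = sqrt(C1 + z^2)


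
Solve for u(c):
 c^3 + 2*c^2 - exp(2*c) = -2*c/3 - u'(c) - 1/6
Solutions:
 u(c) = C1 - c^4/4 - 2*c^3/3 - c^2/3 - c/6 + exp(2*c)/2


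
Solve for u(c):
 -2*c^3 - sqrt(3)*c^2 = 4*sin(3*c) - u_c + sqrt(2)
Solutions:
 u(c) = C1 + c^4/2 + sqrt(3)*c^3/3 + sqrt(2)*c - 4*cos(3*c)/3


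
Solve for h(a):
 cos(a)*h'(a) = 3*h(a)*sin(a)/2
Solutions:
 h(a) = C1/cos(a)^(3/2)


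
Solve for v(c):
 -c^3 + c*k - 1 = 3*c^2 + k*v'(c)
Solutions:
 v(c) = C1 - c^4/(4*k) - c^3/k + c^2/2 - c/k


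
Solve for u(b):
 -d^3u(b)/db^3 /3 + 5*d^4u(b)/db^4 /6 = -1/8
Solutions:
 u(b) = C1 + C2*b + C3*b^2 + C4*exp(2*b/5) + b^3/16


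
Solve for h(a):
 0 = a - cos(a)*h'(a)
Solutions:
 h(a) = C1 + Integral(a/cos(a), a)


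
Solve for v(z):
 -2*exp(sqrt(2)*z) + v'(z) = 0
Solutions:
 v(z) = C1 + sqrt(2)*exp(sqrt(2)*z)


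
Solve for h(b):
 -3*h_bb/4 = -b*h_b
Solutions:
 h(b) = C1 + C2*erfi(sqrt(6)*b/3)


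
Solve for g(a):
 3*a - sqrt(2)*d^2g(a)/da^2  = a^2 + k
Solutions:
 g(a) = C1 + C2*a - sqrt(2)*a^4/24 + sqrt(2)*a^3/4 - sqrt(2)*a^2*k/4


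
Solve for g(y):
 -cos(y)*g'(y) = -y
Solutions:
 g(y) = C1 + Integral(y/cos(y), y)


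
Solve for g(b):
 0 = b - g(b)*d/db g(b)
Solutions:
 g(b) = -sqrt(C1 + b^2)
 g(b) = sqrt(C1 + b^2)


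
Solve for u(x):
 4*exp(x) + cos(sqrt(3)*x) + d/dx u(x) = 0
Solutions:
 u(x) = C1 - 4*exp(x) - sqrt(3)*sin(sqrt(3)*x)/3


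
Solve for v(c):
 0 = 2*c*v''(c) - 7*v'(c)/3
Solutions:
 v(c) = C1 + C2*c^(13/6)


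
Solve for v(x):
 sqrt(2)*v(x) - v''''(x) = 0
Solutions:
 v(x) = C1*exp(-2^(1/8)*x) + C2*exp(2^(1/8)*x) + C3*sin(2^(1/8)*x) + C4*cos(2^(1/8)*x)


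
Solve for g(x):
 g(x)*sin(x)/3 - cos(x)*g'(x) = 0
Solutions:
 g(x) = C1/cos(x)^(1/3)


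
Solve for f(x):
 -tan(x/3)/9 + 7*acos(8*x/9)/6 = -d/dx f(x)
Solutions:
 f(x) = C1 - 7*x*acos(8*x/9)/6 + 7*sqrt(81 - 64*x^2)/48 - log(cos(x/3))/3


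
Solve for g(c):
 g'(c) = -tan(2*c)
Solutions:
 g(c) = C1 + log(cos(2*c))/2


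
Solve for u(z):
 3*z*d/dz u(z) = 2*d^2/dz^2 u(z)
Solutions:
 u(z) = C1 + C2*erfi(sqrt(3)*z/2)


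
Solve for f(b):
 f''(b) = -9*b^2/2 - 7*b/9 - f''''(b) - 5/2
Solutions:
 f(b) = C1 + C2*b + C3*sin(b) + C4*cos(b) - 3*b^4/8 - 7*b^3/54 + 13*b^2/4


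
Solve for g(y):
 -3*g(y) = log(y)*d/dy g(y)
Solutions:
 g(y) = C1*exp(-3*li(y))


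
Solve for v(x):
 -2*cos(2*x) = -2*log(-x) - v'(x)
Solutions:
 v(x) = C1 - 2*x*log(-x) + 2*x + sin(2*x)


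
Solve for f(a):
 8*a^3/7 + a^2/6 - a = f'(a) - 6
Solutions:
 f(a) = C1 + 2*a^4/7 + a^3/18 - a^2/2 + 6*a


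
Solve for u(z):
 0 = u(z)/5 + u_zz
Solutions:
 u(z) = C1*sin(sqrt(5)*z/5) + C2*cos(sqrt(5)*z/5)


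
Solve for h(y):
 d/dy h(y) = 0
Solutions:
 h(y) = C1


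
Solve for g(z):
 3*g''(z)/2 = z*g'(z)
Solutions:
 g(z) = C1 + C2*erfi(sqrt(3)*z/3)


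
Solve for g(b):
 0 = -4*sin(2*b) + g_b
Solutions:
 g(b) = C1 - 2*cos(2*b)


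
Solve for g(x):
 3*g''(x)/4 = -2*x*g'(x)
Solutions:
 g(x) = C1 + C2*erf(2*sqrt(3)*x/3)


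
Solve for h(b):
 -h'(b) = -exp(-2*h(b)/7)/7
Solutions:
 h(b) = 7*log(-sqrt(C1 + b)) - 7*log(7) + 7*log(2)/2
 h(b) = 7*log(C1 + b)/2 - 7*log(7) + 7*log(2)/2


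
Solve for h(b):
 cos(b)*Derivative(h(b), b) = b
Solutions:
 h(b) = C1 + Integral(b/cos(b), b)


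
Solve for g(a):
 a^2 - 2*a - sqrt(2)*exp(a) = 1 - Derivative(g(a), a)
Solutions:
 g(a) = C1 - a^3/3 + a^2 + a + sqrt(2)*exp(a)


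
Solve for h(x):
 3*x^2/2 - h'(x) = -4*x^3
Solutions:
 h(x) = C1 + x^4 + x^3/2


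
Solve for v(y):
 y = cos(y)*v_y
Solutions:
 v(y) = C1 + Integral(y/cos(y), y)


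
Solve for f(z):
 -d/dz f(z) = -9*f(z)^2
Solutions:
 f(z) = -1/(C1 + 9*z)


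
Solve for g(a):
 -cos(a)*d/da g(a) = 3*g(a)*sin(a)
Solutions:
 g(a) = C1*cos(a)^3


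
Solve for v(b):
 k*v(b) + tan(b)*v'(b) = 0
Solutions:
 v(b) = C1*exp(-k*log(sin(b)))


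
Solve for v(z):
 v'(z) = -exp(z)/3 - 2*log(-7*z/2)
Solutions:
 v(z) = C1 - 2*z*log(-z) + 2*z*(-log(7) + log(2) + 1) - exp(z)/3


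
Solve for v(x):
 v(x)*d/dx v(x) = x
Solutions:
 v(x) = -sqrt(C1 + x^2)
 v(x) = sqrt(C1 + x^2)


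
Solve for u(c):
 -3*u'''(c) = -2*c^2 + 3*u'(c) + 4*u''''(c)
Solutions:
 u(c) = C1 + C2*exp(c*(-2 + (4*sqrt(39) + 25)^(-1/3) + (4*sqrt(39) + 25)^(1/3))/8)*sin(sqrt(3)*c*(-(4*sqrt(39) + 25)^(1/3) + (4*sqrt(39) + 25)^(-1/3))/8) + C3*exp(c*(-2 + (4*sqrt(39) + 25)^(-1/3) + (4*sqrt(39) + 25)^(1/3))/8)*cos(sqrt(3)*c*(-(4*sqrt(39) + 25)^(1/3) + (4*sqrt(39) + 25)^(-1/3))/8) + C4*exp(-c*((4*sqrt(39) + 25)^(-1/3) + 1 + (4*sqrt(39) + 25)^(1/3))/4) + 2*c^3/9 - 4*c/3


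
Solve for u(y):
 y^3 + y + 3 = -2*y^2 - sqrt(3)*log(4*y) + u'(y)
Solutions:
 u(y) = C1 + y^4/4 + 2*y^3/3 + y^2/2 + sqrt(3)*y*log(y) - sqrt(3)*y + 2*sqrt(3)*y*log(2) + 3*y


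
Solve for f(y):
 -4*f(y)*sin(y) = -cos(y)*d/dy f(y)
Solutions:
 f(y) = C1/cos(y)^4


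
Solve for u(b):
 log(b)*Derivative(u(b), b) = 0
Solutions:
 u(b) = C1


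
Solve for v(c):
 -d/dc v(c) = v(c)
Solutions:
 v(c) = C1*exp(-c)


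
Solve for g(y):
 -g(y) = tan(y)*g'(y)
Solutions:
 g(y) = C1/sin(y)


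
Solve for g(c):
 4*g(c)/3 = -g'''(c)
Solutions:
 g(c) = C3*exp(-6^(2/3)*c/3) + (C1*sin(2^(2/3)*3^(1/6)*c/2) + C2*cos(2^(2/3)*3^(1/6)*c/2))*exp(6^(2/3)*c/6)


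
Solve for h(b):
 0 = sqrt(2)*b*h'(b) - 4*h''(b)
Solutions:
 h(b) = C1 + C2*erfi(2^(3/4)*b/4)


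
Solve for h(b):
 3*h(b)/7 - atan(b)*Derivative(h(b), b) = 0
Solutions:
 h(b) = C1*exp(3*Integral(1/atan(b), b)/7)


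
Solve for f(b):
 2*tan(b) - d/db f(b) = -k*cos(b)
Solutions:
 f(b) = C1 + k*sin(b) - 2*log(cos(b))


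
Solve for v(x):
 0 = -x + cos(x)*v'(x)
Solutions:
 v(x) = C1 + Integral(x/cos(x), x)


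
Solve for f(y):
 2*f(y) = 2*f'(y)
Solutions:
 f(y) = C1*exp(y)


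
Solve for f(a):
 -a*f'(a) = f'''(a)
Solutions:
 f(a) = C1 + Integral(C2*airyai(-a) + C3*airybi(-a), a)


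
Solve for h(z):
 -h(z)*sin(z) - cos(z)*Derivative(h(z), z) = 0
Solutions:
 h(z) = C1*cos(z)


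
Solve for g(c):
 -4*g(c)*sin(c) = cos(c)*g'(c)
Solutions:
 g(c) = C1*cos(c)^4


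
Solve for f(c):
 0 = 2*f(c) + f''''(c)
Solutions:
 f(c) = (C1*sin(2^(3/4)*c/2) + C2*cos(2^(3/4)*c/2))*exp(-2^(3/4)*c/2) + (C3*sin(2^(3/4)*c/2) + C4*cos(2^(3/4)*c/2))*exp(2^(3/4)*c/2)


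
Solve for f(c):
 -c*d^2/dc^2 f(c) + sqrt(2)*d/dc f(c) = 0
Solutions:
 f(c) = C1 + C2*c^(1 + sqrt(2))


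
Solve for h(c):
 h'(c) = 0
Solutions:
 h(c) = C1


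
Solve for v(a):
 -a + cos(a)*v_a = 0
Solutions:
 v(a) = C1 + Integral(a/cos(a), a)


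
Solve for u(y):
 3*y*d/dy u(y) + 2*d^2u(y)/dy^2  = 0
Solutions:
 u(y) = C1 + C2*erf(sqrt(3)*y/2)


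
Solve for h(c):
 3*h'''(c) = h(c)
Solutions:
 h(c) = C3*exp(3^(2/3)*c/3) + (C1*sin(3^(1/6)*c/2) + C2*cos(3^(1/6)*c/2))*exp(-3^(2/3)*c/6)


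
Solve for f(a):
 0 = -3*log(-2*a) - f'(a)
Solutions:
 f(a) = C1 - 3*a*log(-a) + 3*a*(1 - log(2))


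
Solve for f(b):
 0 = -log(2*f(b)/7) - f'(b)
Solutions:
 Integral(1/(log(_y) - log(7) + log(2)), (_y, f(b))) = C1 - b


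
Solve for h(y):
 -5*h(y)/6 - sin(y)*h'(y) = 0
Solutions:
 h(y) = C1*(cos(y) + 1)^(5/12)/(cos(y) - 1)^(5/12)


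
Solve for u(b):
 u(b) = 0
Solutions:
 u(b) = 0


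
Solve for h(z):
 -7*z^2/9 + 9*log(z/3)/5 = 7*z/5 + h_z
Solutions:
 h(z) = C1 - 7*z^3/27 - 7*z^2/10 + 9*z*log(z)/5 - 9*z*log(3)/5 - 9*z/5


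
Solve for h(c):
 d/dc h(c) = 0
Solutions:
 h(c) = C1


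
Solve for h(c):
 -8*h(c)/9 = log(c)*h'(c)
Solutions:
 h(c) = C1*exp(-8*li(c)/9)


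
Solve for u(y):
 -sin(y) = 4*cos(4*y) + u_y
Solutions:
 u(y) = C1 - sin(4*y) + cos(y)


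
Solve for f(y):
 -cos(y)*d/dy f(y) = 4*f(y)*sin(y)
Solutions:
 f(y) = C1*cos(y)^4


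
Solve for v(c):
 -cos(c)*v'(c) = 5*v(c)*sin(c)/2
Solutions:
 v(c) = C1*cos(c)^(5/2)


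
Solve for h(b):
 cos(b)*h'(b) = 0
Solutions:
 h(b) = C1


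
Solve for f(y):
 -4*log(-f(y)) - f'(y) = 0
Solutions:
 -li(-f(y)) = C1 - 4*y


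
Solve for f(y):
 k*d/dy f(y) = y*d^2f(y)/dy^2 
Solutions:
 f(y) = C1 + y^(re(k) + 1)*(C2*sin(log(y)*Abs(im(k))) + C3*cos(log(y)*im(k)))


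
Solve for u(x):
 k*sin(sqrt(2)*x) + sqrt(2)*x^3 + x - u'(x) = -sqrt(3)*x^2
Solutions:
 u(x) = C1 - sqrt(2)*k*cos(sqrt(2)*x)/2 + sqrt(2)*x^4/4 + sqrt(3)*x^3/3 + x^2/2


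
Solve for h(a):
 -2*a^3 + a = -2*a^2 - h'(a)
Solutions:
 h(a) = C1 + a^4/2 - 2*a^3/3 - a^2/2


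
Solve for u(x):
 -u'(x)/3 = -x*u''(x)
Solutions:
 u(x) = C1 + C2*x^(4/3)


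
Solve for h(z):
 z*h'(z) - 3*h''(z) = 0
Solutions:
 h(z) = C1 + C2*erfi(sqrt(6)*z/6)


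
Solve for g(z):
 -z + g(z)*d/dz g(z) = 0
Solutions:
 g(z) = -sqrt(C1 + z^2)
 g(z) = sqrt(C1 + z^2)


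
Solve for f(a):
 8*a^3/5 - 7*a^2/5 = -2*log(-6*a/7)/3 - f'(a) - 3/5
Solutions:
 f(a) = C1 - 2*a^4/5 + 7*a^3/15 - 2*a*log(-a)/3 + a*(-10*log(6) + 1 + 10*log(7))/15


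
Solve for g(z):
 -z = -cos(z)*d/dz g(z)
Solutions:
 g(z) = C1 + Integral(z/cos(z), z)


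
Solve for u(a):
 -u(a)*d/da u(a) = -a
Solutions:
 u(a) = -sqrt(C1 + a^2)
 u(a) = sqrt(C1 + a^2)


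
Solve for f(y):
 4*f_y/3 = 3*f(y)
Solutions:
 f(y) = C1*exp(9*y/4)


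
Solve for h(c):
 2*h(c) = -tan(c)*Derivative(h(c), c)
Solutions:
 h(c) = C1/sin(c)^2


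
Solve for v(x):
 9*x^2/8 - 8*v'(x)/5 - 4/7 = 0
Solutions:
 v(x) = C1 + 15*x^3/64 - 5*x/14


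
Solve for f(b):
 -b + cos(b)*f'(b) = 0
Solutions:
 f(b) = C1 + Integral(b/cos(b), b)


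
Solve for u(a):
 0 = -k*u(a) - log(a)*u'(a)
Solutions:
 u(a) = C1*exp(-k*li(a))


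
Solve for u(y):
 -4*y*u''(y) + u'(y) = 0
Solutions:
 u(y) = C1 + C2*y^(5/4)


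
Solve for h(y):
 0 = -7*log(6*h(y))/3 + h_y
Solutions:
 -3*Integral(1/(log(_y) + log(6)), (_y, h(y)))/7 = C1 - y


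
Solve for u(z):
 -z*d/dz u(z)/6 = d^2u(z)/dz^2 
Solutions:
 u(z) = C1 + C2*erf(sqrt(3)*z/6)


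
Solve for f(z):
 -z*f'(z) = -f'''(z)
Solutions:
 f(z) = C1 + Integral(C2*airyai(z) + C3*airybi(z), z)


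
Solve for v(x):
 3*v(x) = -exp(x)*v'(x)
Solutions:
 v(x) = C1*exp(3*exp(-x))


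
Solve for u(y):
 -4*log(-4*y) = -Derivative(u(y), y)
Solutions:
 u(y) = C1 + 4*y*log(-y) + 4*y*(-1 + 2*log(2))


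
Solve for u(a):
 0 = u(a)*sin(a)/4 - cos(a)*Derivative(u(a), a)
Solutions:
 u(a) = C1/cos(a)^(1/4)


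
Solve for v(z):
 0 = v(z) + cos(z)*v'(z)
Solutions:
 v(z) = C1*sqrt(sin(z) - 1)/sqrt(sin(z) + 1)


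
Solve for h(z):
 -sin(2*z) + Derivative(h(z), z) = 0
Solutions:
 h(z) = C1 - cos(2*z)/2


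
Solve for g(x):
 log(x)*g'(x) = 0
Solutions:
 g(x) = C1


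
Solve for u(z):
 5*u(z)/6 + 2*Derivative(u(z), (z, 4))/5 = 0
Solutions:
 u(z) = (C1*sin(3^(3/4)*sqrt(5)*z/6) + C2*cos(3^(3/4)*sqrt(5)*z/6))*exp(-3^(3/4)*sqrt(5)*z/6) + (C3*sin(3^(3/4)*sqrt(5)*z/6) + C4*cos(3^(3/4)*sqrt(5)*z/6))*exp(3^(3/4)*sqrt(5)*z/6)


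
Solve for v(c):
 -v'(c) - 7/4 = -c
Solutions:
 v(c) = C1 + c^2/2 - 7*c/4


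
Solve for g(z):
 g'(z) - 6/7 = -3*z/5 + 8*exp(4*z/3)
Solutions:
 g(z) = C1 - 3*z^2/10 + 6*z/7 + 6*exp(4*z/3)


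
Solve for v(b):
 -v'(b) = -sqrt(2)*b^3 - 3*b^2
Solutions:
 v(b) = C1 + sqrt(2)*b^4/4 + b^3


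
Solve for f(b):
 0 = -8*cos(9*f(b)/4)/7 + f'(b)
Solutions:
 -8*b/7 - 2*log(sin(9*f(b)/4) - 1)/9 + 2*log(sin(9*f(b)/4) + 1)/9 = C1


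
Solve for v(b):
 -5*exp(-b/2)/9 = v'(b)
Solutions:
 v(b) = C1 + 10*exp(-b/2)/9


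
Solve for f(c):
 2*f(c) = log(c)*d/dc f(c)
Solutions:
 f(c) = C1*exp(2*li(c))


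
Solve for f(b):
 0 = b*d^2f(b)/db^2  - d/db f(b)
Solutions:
 f(b) = C1 + C2*b^2


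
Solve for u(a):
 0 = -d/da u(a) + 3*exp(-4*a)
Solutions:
 u(a) = C1 - 3*exp(-4*a)/4


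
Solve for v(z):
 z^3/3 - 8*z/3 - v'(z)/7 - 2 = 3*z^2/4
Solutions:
 v(z) = C1 + 7*z^4/12 - 7*z^3/4 - 28*z^2/3 - 14*z


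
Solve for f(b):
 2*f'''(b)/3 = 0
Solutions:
 f(b) = C1 + C2*b + C3*b^2


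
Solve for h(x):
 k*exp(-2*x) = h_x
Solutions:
 h(x) = C1 - k*exp(-2*x)/2


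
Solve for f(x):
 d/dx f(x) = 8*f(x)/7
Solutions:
 f(x) = C1*exp(8*x/7)


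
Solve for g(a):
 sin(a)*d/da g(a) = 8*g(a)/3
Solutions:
 g(a) = C1*(cos(a) - 1)^(4/3)/(cos(a) + 1)^(4/3)


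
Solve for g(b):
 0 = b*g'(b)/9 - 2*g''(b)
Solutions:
 g(b) = C1 + C2*erfi(b/6)


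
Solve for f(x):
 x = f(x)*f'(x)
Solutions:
 f(x) = -sqrt(C1 + x^2)
 f(x) = sqrt(C1 + x^2)


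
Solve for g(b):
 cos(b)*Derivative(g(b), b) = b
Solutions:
 g(b) = C1 + Integral(b/cos(b), b)


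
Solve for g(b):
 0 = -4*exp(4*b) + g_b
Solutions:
 g(b) = C1 + exp(4*b)


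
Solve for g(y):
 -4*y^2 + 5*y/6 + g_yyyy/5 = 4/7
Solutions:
 g(y) = C1 + C2*y + C3*y^2 + C4*y^3 + y^6/18 - 5*y^5/144 + 5*y^4/42


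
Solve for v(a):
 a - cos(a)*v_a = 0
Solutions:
 v(a) = C1 + Integral(a/cos(a), a)


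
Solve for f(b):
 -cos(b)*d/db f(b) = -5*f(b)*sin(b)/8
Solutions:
 f(b) = C1/cos(b)^(5/8)


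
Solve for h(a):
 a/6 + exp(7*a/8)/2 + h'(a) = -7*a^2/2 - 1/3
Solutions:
 h(a) = C1 - 7*a^3/6 - a^2/12 - a/3 - 4*exp(7*a/8)/7


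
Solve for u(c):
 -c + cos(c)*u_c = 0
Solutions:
 u(c) = C1 + Integral(c/cos(c), c)


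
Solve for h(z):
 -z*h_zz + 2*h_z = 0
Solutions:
 h(z) = C1 + C2*z^3


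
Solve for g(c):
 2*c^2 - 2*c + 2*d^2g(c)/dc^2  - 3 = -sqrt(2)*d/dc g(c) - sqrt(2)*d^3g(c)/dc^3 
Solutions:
 g(c) = C1 - sqrt(2)*c^3/3 + sqrt(2)*c^2/2 + 2*c^2 - 2*c - sqrt(2)*c/2 + (C2*sin(sqrt(2)*c/2) + C3*cos(sqrt(2)*c/2))*exp(-sqrt(2)*c/2)


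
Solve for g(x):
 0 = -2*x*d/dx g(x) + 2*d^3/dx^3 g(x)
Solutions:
 g(x) = C1 + Integral(C2*airyai(x) + C3*airybi(x), x)


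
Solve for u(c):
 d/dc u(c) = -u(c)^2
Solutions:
 u(c) = 1/(C1 + c)


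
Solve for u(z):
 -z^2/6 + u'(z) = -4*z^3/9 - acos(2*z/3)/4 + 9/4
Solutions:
 u(z) = C1 - z^4/9 + z^3/18 - z*acos(2*z/3)/4 + 9*z/4 + sqrt(9 - 4*z^2)/8


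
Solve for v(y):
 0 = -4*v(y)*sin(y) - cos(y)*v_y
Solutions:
 v(y) = C1*cos(y)^4


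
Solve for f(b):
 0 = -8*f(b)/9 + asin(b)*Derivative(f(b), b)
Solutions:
 f(b) = C1*exp(8*Integral(1/asin(b), b)/9)


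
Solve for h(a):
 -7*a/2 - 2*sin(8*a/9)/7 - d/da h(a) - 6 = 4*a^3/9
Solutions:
 h(a) = C1 - a^4/9 - 7*a^2/4 - 6*a + 9*cos(8*a/9)/28


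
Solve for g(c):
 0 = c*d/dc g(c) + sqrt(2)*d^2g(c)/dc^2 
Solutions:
 g(c) = C1 + C2*erf(2^(1/4)*c/2)


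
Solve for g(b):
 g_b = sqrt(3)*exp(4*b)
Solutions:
 g(b) = C1 + sqrt(3)*exp(4*b)/4


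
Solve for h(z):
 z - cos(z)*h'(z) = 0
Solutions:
 h(z) = C1 + Integral(z/cos(z), z)


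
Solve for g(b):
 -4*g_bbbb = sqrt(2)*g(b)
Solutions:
 g(b) = (C1*sin(2^(1/8)*b/2) + C2*cos(2^(1/8)*b/2))*exp(-2^(1/8)*b/2) + (C3*sin(2^(1/8)*b/2) + C4*cos(2^(1/8)*b/2))*exp(2^(1/8)*b/2)


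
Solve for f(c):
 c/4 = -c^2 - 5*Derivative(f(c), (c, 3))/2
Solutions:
 f(c) = C1 + C2*c + C3*c^2 - c^5/150 - c^4/240


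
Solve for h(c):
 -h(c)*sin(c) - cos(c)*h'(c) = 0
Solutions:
 h(c) = C1*cos(c)


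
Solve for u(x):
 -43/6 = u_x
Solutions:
 u(x) = C1 - 43*x/6


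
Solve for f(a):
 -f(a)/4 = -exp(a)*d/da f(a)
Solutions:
 f(a) = C1*exp(-exp(-a)/4)


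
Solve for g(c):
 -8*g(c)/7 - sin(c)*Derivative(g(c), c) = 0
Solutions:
 g(c) = C1*(cos(c) + 1)^(4/7)/(cos(c) - 1)^(4/7)


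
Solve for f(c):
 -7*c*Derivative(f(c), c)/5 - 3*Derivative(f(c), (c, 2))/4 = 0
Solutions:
 f(c) = C1 + C2*erf(sqrt(210)*c/15)


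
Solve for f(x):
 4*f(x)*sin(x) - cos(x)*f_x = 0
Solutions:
 f(x) = C1/cos(x)^4


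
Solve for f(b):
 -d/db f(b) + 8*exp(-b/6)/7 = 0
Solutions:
 f(b) = C1 - 48*exp(-b/6)/7


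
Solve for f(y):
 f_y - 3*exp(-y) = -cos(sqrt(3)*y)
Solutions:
 f(y) = C1 - sqrt(3)*sin(sqrt(3)*y)/3 - 3*exp(-y)


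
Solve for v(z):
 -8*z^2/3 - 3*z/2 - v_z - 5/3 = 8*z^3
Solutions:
 v(z) = C1 - 2*z^4 - 8*z^3/9 - 3*z^2/4 - 5*z/3


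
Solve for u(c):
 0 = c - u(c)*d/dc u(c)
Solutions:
 u(c) = -sqrt(C1 + c^2)
 u(c) = sqrt(C1 + c^2)


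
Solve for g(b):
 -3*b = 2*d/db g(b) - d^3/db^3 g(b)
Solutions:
 g(b) = C1 + C2*exp(-sqrt(2)*b) + C3*exp(sqrt(2)*b) - 3*b^2/4


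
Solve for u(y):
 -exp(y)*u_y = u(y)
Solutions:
 u(y) = C1*exp(exp(-y))


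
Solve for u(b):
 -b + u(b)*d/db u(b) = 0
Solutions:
 u(b) = -sqrt(C1 + b^2)
 u(b) = sqrt(C1 + b^2)


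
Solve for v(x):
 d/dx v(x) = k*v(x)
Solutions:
 v(x) = C1*exp(k*x)


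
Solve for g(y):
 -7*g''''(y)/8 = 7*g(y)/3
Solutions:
 g(y) = (C1*sin(2^(1/4)*3^(3/4)*y/3) + C2*cos(2^(1/4)*3^(3/4)*y/3))*exp(-2^(1/4)*3^(3/4)*y/3) + (C3*sin(2^(1/4)*3^(3/4)*y/3) + C4*cos(2^(1/4)*3^(3/4)*y/3))*exp(2^(1/4)*3^(3/4)*y/3)


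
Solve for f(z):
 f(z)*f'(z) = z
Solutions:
 f(z) = -sqrt(C1 + z^2)
 f(z) = sqrt(C1 + z^2)


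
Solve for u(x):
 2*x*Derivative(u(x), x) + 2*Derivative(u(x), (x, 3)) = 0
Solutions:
 u(x) = C1 + Integral(C2*airyai(-x) + C3*airybi(-x), x)


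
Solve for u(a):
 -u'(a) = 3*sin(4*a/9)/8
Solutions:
 u(a) = C1 + 27*cos(4*a/9)/32


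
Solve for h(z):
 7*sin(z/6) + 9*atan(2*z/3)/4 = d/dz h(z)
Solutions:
 h(z) = C1 + 9*z*atan(2*z/3)/4 - 27*log(4*z^2 + 9)/16 - 42*cos(z/6)


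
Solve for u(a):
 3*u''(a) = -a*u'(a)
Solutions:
 u(a) = C1 + C2*erf(sqrt(6)*a/6)


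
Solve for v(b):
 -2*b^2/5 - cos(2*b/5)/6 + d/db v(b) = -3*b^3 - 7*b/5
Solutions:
 v(b) = C1 - 3*b^4/4 + 2*b^3/15 - 7*b^2/10 + 5*sin(2*b/5)/12


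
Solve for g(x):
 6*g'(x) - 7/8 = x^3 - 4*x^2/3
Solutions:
 g(x) = C1 + x^4/24 - 2*x^3/27 + 7*x/48


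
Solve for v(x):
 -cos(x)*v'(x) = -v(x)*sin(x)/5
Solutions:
 v(x) = C1/cos(x)^(1/5)


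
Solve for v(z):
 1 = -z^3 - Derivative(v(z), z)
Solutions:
 v(z) = C1 - z^4/4 - z


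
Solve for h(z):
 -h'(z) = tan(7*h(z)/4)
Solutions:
 h(z) = -4*asin(C1*exp(-7*z/4))/7 + 4*pi/7
 h(z) = 4*asin(C1*exp(-7*z/4))/7


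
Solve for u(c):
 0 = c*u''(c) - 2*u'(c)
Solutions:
 u(c) = C1 + C2*c^3


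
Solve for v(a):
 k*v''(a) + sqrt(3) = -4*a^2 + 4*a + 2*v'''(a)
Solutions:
 v(a) = C1 + C2*a + C3*exp(a*k/2) - a^4/(3*k) + 2*a^3*(1 - 4/k)/(3*k) + a^2*(-sqrt(3)/2 + 4/k - 16/k^2)/k


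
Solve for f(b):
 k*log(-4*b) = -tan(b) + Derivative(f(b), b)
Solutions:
 f(b) = C1 + b*k*(log(-b) - 1) + 2*b*k*log(2) - log(cos(b))


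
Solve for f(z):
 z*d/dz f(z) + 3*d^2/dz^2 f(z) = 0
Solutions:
 f(z) = C1 + C2*erf(sqrt(6)*z/6)


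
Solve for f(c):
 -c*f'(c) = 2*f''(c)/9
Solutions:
 f(c) = C1 + C2*erf(3*c/2)


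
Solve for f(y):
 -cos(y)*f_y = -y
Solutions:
 f(y) = C1 + Integral(y/cos(y), y)


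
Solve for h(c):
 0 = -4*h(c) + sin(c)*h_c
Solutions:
 h(c) = C1*(cos(c)^2 - 2*cos(c) + 1)/(cos(c)^2 + 2*cos(c) + 1)


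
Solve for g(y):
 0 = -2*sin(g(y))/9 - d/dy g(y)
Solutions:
 2*y/9 + log(cos(g(y)) - 1)/2 - log(cos(g(y)) + 1)/2 = C1


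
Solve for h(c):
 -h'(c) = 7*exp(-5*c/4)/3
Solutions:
 h(c) = C1 + 28*exp(-5*c/4)/15


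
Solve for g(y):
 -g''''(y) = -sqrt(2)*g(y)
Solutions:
 g(y) = C1*exp(-2^(1/8)*y) + C2*exp(2^(1/8)*y) + C3*sin(2^(1/8)*y) + C4*cos(2^(1/8)*y)


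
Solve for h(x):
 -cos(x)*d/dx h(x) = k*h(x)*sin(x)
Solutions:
 h(x) = C1*exp(k*log(cos(x)))


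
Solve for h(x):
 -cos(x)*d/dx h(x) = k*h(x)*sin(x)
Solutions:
 h(x) = C1*exp(k*log(cos(x)))


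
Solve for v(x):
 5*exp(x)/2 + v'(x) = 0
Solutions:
 v(x) = C1 - 5*exp(x)/2


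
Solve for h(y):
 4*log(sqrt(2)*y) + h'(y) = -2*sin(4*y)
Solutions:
 h(y) = C1 - 4*y*log(y) - 2*y*log(2) + 4*y + cos(4*y)/2


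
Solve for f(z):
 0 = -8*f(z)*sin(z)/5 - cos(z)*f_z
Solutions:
 f(z) = C1*cos(z)^(8/5)


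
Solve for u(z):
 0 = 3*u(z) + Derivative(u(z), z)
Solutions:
 u(z) = C1*exp(-3*z)


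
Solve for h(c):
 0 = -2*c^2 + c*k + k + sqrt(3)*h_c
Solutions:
 h(c) = C1 + 2*sqrt(3)*c^3/9 - sqrt(3)*c^2*k/6 - sqrt(3)*c*k/3


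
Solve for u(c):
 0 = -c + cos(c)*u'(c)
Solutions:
 u(c) = C1 + Integral(c/cos(c), c)


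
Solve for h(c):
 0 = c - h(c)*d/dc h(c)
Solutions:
 h(c) = -sqrt(C1 + c^2)
 h(c) = sqrt(C1 + c^2)


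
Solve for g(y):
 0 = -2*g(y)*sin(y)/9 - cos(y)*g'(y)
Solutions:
 g(y) = C1*cos(y)^(2/9)


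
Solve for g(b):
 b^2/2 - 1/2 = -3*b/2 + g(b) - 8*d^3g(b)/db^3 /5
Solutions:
 g(b) = C3*exp(5^(1/3)*b/2) + b^2/2 + 3*b/2 + (C1*sin(sqrt(3)*5^(1/3)*b/4) + C2*cos(sqrt(3)*5^(1/3)*b/4))*exp(-5^(1/3)*b/4) - 1/2


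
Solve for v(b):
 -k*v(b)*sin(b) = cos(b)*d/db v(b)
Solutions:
 v(b) = C1*exp(k*log(cos(b)))


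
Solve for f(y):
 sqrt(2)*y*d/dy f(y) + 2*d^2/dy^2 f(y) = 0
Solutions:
 f(y) = C1 + C2*erf(2^(1/4)*y/2)


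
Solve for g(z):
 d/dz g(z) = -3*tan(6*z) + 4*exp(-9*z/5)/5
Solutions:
 g(z) = C1 - log(tan(6*z)^2 + 1)/4 - 4*exp(-9*z/5)/9


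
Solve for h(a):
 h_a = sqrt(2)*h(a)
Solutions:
 h(a) = C1*exp(sqrt(2)*a)


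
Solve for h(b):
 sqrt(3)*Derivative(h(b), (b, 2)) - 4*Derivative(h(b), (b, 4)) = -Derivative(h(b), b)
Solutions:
 h(b) = C1 + C2*exp(-b*(3^(5/6)/(sqrt(9 - sqrt(3)) + 3)^(1/3) + 3^(2/3)*(sqrt(9 - sqrt(3)) + 3)^(1/3))/12)*sin(b*(-3^(1/6)*(sqrt(9 - sqrt(3)) + 3)^(1/3) + 3^(1/3)/(sqrt(9 - sqrt(3)) + 3)^(1/3))/4) + C3*exp(-b*(3^(5/6)/(sqrt(9 - sqrt(3)) + 3)^(1/3) + 3^(2/3)*(sqrt(9 - sqrt(3)) + 3)^(1/3))/12)*cos(b*(-3^(1/6)*(sqrt(9 - sqrt(3)) + 3)^(1/3) + 3^(1/3)/(sqrt(9 - sqrt(3)) + 3)^(1/3))/4) + C4*exp(b*(3^(5/6)/(sqrt(9 - sqrt(3)) + 3)^(1/3) + 3^(2/3)*(sqrt(9 - sqrt(3)) + 3)^(1/3))/6)


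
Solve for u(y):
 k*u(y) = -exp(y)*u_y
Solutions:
 u(y) = C1*exp(k*exp(-y))


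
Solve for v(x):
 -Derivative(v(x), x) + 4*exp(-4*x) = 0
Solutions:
 v(x) = C1 - exp(-4*x)


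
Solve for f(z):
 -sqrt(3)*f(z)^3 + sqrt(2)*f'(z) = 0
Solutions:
 f(z) = -sqrt(-1/(C1 + sqrt(6)*z))
 f(z) = sqrt(-1/(C1 + sqrt(6)*z))


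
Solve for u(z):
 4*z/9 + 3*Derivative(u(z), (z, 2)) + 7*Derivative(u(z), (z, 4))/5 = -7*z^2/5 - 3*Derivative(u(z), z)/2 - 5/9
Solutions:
 u(z) = C1 + C2*exp(-70^(1/3)*z*(-(21 + sqrt(1001))^(1/3) + 2*70^(1/3)/(21 + sqrt(1001))^(1/3))/28)*sin(sqrt(3)*70^(1/3)*z*(2*70^(1/3)/(21 + sqrt(1001))^(1/3) + (21 + sqrt(1001))^(1/3))/28) + C3*exp(-70^(1/3)*z*(-(21 + sqrt(1001))^(1/3) + 2*70^(1/3)/(21 + sqrt(1001))^(1/3))/28)*cos(sqrt(3)*70^(1/3)*z*(2*70^(1/3)/(21 + sqrt(1001))^(1/3) + (21 + sqrt(1001))^(1/3))/28) + C4*exp(70^(1/3)*z*(-(21 + sqrt(1001))^(1/3) + 2*70^(1/3)/(21 + sqrt(1001))^(1/3))/14) - 14*z^3/45 + 232*z^2/135 - 326*z/45


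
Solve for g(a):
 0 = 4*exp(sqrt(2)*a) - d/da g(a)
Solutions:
 g(a) = C1 + 2*sqrt(2)*exp(sqrt(2)*a)


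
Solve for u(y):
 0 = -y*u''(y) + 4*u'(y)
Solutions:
 u(y) = C1 + C2*y^5


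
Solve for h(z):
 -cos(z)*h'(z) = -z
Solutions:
 h(z) = C1 + Integral(z/cos(z), z)


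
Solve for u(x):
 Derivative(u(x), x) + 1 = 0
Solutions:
 u(x) = C1 - x


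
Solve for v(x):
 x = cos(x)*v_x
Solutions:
 v(x) = C1 + Integral(x/cos(x), x)


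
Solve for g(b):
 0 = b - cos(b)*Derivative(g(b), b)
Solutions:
 g(b) = C1 + Integral(b/cos(b), b)


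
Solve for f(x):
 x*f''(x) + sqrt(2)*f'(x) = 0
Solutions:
 f(x) = C1 + C2*x^(1 - sqrt(2))


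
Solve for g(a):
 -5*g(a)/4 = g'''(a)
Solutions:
 g(a) = C3*exp(-10^(1/3)*a/2) + (C1*sin(10^(1/3)*sqrt(3)*a/4) + C2*cos(10^(1/3)*sqrt(3)*a/4))*exp(10^(1/3)*a/4)


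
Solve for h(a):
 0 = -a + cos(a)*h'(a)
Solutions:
 h(a) = C1 + Integral(a/cos(a), a)


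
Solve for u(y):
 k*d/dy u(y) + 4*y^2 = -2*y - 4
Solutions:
 u(y) = C1 - 4*y^3/(3*k) - y^2/k - 4*y/k


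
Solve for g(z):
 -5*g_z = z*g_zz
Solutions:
 g(z) = C1 + C2/z^4


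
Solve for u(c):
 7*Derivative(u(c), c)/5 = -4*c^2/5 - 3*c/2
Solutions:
 u(c) = C1 - 4*c^3/21 - 15*c^2/28


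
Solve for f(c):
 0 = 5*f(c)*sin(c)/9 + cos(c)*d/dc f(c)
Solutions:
 f(c) = C1*cos(c)^(5/9)


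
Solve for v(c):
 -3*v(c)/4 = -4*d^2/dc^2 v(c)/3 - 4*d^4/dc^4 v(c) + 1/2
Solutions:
 v(c) = C1*exp(-sqrt(3)*c*sqrt(-2 + sqrt(31))/6) + C2*exp(sqrt(3)*c*sqrt(-2 + sqrt(31))/6) + C3*sin(sqrt(3)*c*sqrt(2 + sqrt(31))/6) + C4*cos(sqrt(3)*c*sqrt(2 + sqrt(31))/6) - 2/3


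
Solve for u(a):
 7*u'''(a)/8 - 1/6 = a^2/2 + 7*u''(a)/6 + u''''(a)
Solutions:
 u(a) = C1 + C2*a - a^4/28 - 3*a^3/28 + 43*a^2/784 + (C3*sin(sqrt(2247)*a/48) + C4*cos(sqrt(2247)*a/48))*exp(7*a/16)


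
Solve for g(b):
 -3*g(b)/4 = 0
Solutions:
 g(b) = 0


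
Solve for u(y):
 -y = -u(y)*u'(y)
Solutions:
 u(y) = -sqrt(C1 + y^2)
 u(y) = sqrt(C1 + y^2)


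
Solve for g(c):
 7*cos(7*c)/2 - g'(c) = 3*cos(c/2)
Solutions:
 g(c) = C1 - 6*sin(c/2) + sin(7*c)/2


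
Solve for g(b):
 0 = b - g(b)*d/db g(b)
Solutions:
 g(b) = -sqrt(C1 + b^2)
 g(b) = sqrt(C1 + b^2)


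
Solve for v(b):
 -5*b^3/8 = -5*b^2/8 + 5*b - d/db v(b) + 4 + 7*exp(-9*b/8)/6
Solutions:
 v(b) = C1 + 5*b^4/32 - 5*b^3/24 + 5*b^2/2 + 4*b - 28*exp(-9*b/8)/27


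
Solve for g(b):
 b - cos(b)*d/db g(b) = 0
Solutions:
 g(b) = C1 + Integral(b/cos(b), b)


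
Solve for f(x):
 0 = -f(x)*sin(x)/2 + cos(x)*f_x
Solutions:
 f(x) = C1/sqrt(cos(x))


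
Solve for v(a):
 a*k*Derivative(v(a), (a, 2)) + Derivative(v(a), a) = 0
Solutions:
 v(a) = C1 + a^(((re(k) - 1)*re(k) + im(k)^2)/(re(k)^2 + im(k)^2))*(C2*sin(log(a)*Abs(im(k))/(re(k)^2 + im(k)^2)) + C3*cos(log(a)*im(k)/(re(k)^2 + im(k)^2)))


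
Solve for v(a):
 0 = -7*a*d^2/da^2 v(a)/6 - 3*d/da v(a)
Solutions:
 v(a) = C1 + C2/a^(11/7)


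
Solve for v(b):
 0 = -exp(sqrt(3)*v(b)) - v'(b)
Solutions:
 v(b) = sqrt(3)*(2*log(1/(C1 + b)) - log(3))/6


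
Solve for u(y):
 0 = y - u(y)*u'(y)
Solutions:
 u(y) = -sqrt(C1 + y^2)
 u(y) = sqrt(C1 + y^2)


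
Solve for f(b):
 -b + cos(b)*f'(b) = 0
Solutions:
 f(b) = C1 + Integral(b/cos(b), b)


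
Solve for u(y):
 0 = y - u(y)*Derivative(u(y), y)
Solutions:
 u(y) = -sqrt(C1 + y^2)
 u(y) = sqrt(C1 + y^2)


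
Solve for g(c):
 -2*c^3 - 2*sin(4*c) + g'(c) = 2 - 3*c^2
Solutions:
 g(c) = C1 + c^4/2 - c^3 + 2*c - cos(4*c)/2


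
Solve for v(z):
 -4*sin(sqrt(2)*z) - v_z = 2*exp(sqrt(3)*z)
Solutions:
 v(z) = C1 - 2*sqrt(3)*exp(sqrt(3)*z)/3 + 2*sqrt(2)*cos(sqrt(2)*z)


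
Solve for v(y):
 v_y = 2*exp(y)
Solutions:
 v(y) = C1 + 2*exp(y)


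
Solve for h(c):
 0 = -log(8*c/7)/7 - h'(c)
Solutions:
 h(c) = C1 - c*log(c)/7 - 3*c*log(2)/7 + c/7 + c*log(7)/7


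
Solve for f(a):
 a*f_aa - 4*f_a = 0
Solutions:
 f(a) = C1 + C2*a^5


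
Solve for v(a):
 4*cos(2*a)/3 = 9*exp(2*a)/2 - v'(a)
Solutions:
 v(a) = C1 + 9*exp(2*a)/4 - 2*sin(2*a)/3


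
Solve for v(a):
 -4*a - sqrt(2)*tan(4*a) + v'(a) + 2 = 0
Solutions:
 v(a) = C1 + 2*a^2 - 2*a - sqrt(2)*log(cos(4*a))/4


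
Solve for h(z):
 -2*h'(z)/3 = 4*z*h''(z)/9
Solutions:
 h(z) = C1 + C2/sqrt(z)


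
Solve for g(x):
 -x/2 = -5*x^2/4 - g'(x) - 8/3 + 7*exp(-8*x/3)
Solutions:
 g(x) = C1 - 5*x^3/12 + x^2/4 - 8*x/3 - 21*exp(-8*x/3)/8


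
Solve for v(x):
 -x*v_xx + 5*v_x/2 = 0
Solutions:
 v(x) = C1 + C2*x^(7/2)


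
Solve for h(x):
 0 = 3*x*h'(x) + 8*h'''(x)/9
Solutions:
 h(x) = C1 + Integral(C2*airyai(-3*x/2) + C3*airybi(-3*x/2), x)


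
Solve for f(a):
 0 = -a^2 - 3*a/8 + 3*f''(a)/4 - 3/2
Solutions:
 f(a) = C1 + C2*a + a^4/9 + a^3/12 + a^2


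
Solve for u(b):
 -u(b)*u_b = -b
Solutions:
 u(b) = -sqrt(C1 + b^2)
 u(b) = sqrt(C1 + b^2)


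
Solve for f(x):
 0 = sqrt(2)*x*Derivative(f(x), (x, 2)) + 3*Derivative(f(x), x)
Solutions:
 f(x) = C1 + C2*x^(1 - 3*sqrt(2)/2)


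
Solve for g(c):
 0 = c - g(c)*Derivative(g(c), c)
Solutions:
 g(c) = -sqrt(C1 + c^2)
 g(c) = sqrt(C1 + c^2)


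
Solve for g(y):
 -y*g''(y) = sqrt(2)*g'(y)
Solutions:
 g(y) = C1 + C2*y^(1 - sqrt(2))


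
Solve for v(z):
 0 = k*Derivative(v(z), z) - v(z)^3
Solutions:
 v(z) = -sqrt(2)*sqrt(-k/(C1*k + z))/2
 v(z) = sqrt(2)*sqrt(-k/(C1*k + z))/2


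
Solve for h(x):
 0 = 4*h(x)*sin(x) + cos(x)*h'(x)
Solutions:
 h(x) = C1*cos(x)^4


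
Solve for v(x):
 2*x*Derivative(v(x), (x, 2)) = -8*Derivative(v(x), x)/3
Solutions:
 v(x) = C1 + C2/x^(1/3)


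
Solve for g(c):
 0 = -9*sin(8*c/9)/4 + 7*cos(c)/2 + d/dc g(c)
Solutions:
 g(c) = C1 - 7*sin(c)/2 - 81*cos(8*c/9)/32


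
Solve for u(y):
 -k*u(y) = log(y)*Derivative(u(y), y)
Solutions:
 u(y) = C1*exp(-k*li(y))


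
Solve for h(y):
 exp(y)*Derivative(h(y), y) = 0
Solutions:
 h(y) = C1


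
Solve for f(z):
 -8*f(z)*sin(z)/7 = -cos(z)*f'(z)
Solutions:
 f(z) = C1/cos(z)^(8/7)


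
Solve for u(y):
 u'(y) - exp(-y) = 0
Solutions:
 u(y) = C1 - exp(-y)


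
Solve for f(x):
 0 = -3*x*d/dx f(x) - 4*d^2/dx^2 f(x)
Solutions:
 f(x) = C1 + C2*erf(sqrt(6)*x/4)


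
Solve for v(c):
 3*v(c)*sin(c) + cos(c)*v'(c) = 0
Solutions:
 v(c) = C1*cos(c)^3


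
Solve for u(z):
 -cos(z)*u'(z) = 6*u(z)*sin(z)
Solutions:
 u(z) = C1*cos(z)^6


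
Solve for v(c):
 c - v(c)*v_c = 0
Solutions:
 v(c) = -sqrt(C1 + c^2)
 v(c) = sqrt(C1 + c^2)


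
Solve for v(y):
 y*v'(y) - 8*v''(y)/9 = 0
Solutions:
 v(y) = C1 + C2*erfi(3*y/4)


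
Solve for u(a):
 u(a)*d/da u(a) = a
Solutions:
 u(a) = -sqrt(C1 + a^2)
 u(a) = sqrt(C1 + a^2)


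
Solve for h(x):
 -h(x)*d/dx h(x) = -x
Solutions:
 h(x) = -sqrt(C1 + x^2)
 h(x) = sqrt(C1 + x^2)


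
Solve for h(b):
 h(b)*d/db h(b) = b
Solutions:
 h(b) = -sqrt(C1 + b^2)
 h(b) = sqrt(C1 + b^2)


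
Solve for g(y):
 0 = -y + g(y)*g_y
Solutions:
 g(y) = -sqrt(C1 + y^2)
 g(y) = sqrt(C1 + y^2)


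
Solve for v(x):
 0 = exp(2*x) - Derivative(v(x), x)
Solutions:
 v(x) = C1 + exp(2*x)/2


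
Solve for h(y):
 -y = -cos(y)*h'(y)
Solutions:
 h(y) = C1 + Integral(y/cos(y), y)


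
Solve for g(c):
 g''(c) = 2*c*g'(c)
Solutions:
 g(c) = C1 + C2*erfi(c)


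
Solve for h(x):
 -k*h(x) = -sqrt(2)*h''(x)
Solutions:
 h(x) = C1*exp(-2^(3/4)*sqrt(k)*x/2) + C2*exp(2^(3/4)*sqrt(k)*x/2)


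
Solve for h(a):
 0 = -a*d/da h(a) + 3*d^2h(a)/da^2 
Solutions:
 h(a) = C1 + C2*erfi(sqrt(6)*a/6)


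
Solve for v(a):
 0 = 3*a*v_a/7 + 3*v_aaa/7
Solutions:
 v(a) = C1 + Integral(C2*airyai(-a) + C3*airybi(-a), a)


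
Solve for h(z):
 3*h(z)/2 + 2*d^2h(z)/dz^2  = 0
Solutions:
 h(z) = C1*sin(sqrt(3)*z/2) + C2*cos(sqrt(3)*z/2)


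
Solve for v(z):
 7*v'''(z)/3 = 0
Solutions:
 v(z) = C1 + C2*z + C3*z^2


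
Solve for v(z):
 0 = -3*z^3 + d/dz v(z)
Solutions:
 v(z) = C1 + 3*z^4/4


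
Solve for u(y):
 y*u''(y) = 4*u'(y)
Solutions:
 u(y) = C1 + C2*y^5


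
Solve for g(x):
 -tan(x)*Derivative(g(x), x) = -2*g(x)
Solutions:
 g(x) = C1*sin(x)^2


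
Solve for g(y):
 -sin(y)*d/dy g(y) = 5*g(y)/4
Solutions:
 g(y) = C1*(cos(y) + 1)^(5/8)/(cos(y) - 1)^(5/8)


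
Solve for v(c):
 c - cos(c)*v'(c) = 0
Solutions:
 v(c) = C1 + Integral(c/cos(c), c)


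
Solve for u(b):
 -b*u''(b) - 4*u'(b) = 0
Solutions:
 u(b) = C1 + C2/b^3


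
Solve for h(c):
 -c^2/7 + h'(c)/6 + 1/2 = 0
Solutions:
 h(c) = C1 + 2*c^3/7 - 3*c


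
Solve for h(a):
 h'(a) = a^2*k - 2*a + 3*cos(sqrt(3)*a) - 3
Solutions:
 h(a) = C1 + a^3*k/3 - a^2 - 3*a + sqrt(3)*sin(sqrt(3)*a)


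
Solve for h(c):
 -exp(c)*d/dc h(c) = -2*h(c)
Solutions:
 h(c) = C1*exp(-2*exp(-c))


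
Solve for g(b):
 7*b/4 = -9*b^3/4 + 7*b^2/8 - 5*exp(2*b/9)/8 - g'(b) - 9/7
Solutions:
 g(b) = C1 - 9*b^4/16 + 7*b^3/24 - 7*b^2/8 - 9*b/7 - 45*exp(2*b/9)/16


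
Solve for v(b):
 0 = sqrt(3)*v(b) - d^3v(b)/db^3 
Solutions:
 v(b) = C3*exp(3^(1/6)*b) + (C1*sin(3^(2/3)*b/2) + C2*cos(3^(2/3)*b/2))*exp(-3^(1/6)*b/2)


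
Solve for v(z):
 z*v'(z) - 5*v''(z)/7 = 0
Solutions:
 v(z) = C1 + C2*erfi(sqrt(70)*z/10)


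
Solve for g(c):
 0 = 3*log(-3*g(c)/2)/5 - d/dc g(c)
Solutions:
 -5*Integral(1/(log(-_y) - log(2) + log(3)), (_y, g(c)))/3 = C1 - c


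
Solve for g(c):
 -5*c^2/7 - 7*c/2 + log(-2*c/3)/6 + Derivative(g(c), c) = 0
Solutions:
 g(c) = C1 + 5*c^3/21 + 7*c^2/4 - c*log(-c)/6 + c*(-log(2) + 1 + log(3))/6
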